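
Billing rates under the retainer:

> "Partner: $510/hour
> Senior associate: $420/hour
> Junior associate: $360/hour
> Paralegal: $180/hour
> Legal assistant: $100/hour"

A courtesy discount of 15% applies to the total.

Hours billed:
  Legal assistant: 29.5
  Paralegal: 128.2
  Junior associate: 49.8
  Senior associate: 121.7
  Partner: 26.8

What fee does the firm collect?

$92,425.60

Partner: 26.8 × $510 = $13,668.00
Senior associate: 121.7 × $420 = $51,114.00
Junior associate: 49.8 × $360 = $17,928.00
Paralegal: 128.2 × $180 = $23,076.00
Legal assistant: 29.5 × $100 = $2,950.00
Subtotal: $108,736.00
Less 15% discount: −$16,310.40
Total: $108,736.00 − $16,310.40 = $92,425.60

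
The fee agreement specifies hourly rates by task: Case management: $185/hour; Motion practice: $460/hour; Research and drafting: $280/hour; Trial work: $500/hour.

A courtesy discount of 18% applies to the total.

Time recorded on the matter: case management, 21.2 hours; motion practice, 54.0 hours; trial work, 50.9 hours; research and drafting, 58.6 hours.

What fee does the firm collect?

Case management: 21.2 × $185 = $3,922.00
Motion practice: 54.0 × $460 = $24,840.00
Research and drafting: 58.6 × $280 = $16,408.00
Trial work: 50.9 × $500 = $25,450.00
Subtotal: $70,620.00
Less 18% discount: −$12,711.60
Total: $70,620.00 − $12,711.60 = $57,908.40

$57,908.40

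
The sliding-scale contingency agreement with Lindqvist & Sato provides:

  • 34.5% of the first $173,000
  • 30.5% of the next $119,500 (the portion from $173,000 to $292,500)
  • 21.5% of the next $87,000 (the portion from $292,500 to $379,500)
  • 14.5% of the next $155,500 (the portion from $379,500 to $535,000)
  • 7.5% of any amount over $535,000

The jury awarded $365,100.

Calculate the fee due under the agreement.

First $173,000 at 34.5% = $59,685.00
Next $119,500 at 30.5% = $36,447.50
Remaining $72,600 at 21.5% = $15,609.00
Fee: $59,685.00 + $36,447.50 + $15,609.00 = $111,741.50

$111,741.50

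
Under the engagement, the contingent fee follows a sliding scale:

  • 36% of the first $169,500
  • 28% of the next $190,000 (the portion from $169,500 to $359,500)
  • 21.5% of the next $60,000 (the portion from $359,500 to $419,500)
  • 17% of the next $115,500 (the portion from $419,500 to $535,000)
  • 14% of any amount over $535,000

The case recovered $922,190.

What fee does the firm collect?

First $169,500 at 36% = $61,020.00
Next $190,000 at 28% = $53,200.00
Next $60,000 at 21.5% = $12,900.00
Next $115,500 at 17% = $19,635.00
Remaining $387,190 at 14% = $54,206.60
Fee: $61,020.00 + $53,200.00 + $12,900.00 + $19,635.00 + $54,206.60 = $200,961.60

$200,961.60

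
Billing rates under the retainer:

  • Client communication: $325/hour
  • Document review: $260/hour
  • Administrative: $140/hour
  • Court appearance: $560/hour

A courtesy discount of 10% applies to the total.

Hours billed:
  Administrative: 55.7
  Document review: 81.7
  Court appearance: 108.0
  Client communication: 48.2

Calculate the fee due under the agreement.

Client communication: 48.2 × $325 = $15,665.00
Document review: 81.7 × $260 = $21,242.00
Administrative: 55.7 × $140 = $7,798.00
Court appearance: 108.0 × $560 = $60,480.00
Subtotal: $105,185.00
Less 10% discount: −$10,518.50
Total: $105,185.00 − $10,518.50 = $94,666.50

$94,666.50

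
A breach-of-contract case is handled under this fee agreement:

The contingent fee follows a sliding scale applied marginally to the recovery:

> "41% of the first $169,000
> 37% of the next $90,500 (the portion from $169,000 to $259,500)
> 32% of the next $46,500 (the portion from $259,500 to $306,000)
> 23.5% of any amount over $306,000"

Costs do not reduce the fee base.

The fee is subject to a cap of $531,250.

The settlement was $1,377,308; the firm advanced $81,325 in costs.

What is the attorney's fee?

Fee base is the gross recovery, $1,377,308; costs are reimbursed separately.
First $169,000 at 41% = $69,290.00
Next $90,500 at 37% = $33,485.00
Next $46,500 at 32% = $14,880.00
Remaining $1,071,308 at 23.5% = $251,757.38
Fee: $69,290.00 + $33,485.00 + $14,880.00 + $251,757.38 = $369,412.38
$369,412.38 is under the $531,250 cap.

$369,412.38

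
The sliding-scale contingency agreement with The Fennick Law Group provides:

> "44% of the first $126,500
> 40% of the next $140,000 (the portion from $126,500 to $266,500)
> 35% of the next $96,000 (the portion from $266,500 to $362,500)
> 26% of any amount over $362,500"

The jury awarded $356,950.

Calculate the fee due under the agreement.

First $126,500 at 44% = $55,660.00
Next $140,000 at 40% = $56,000.00
Remaining $90,450 at 35% = $31,657.50
Fee: $55,660.00 + $56,000.00 + $31,657.50 = $143,317.50

$143,317.50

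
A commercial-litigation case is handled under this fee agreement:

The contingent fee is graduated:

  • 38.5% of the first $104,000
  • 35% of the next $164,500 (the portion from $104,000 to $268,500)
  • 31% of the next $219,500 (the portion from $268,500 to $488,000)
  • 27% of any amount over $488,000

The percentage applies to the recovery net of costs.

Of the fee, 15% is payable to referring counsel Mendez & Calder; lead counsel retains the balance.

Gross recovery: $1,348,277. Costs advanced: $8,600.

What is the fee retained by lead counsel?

Fee base (net of costs): $1,348,277 − $8,600 = $1,339,677
First $104,000 at 38.5% = $40,040.00
Next $164,500 at 35% = $57,575.00
Next $219,500 at 31% = $68,045.00
Remaining $851,677 at 27% = $229,952.79
Fee: $40,040.00 + $57,575.00 + $68,045.00 + $229,952.79 = $395,612.79
Referral share: 15% of $395,612.79 = $59,341.92; lead counsel retains $395,612.79 − $59,341.92 = $336,270.87.

$336,270.87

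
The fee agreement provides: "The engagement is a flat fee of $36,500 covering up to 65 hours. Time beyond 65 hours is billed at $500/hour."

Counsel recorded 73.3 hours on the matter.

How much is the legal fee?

Flat fee: $36,500.00
Excess hours: 73.3 − 65 = 8.3
Overrun: 8.3 × $500 = $4,150.00
Total: $36,500.00 + $4,150.00 = $40,650.00

$40,650.00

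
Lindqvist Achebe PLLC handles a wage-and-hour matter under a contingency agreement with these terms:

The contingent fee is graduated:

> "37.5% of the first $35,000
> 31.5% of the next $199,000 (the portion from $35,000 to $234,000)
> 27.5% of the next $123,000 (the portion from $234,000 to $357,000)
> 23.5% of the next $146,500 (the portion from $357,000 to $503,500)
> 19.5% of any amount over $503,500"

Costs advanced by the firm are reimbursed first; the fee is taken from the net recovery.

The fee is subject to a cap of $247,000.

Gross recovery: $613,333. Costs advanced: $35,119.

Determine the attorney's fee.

Fee base (net of costs): $613,333 − $35,119 = $578,214
First $35,000 at 37.5% = $13,125.00
Next $199,000 at 31.5% = $62,685.00
Next $123,000 at 27.5% = $33,825.00
Next $146,500 at 23.5% = $34,427.50
Remaining $74,714 at 19.5% = $14,569.23
Fee: $13,125.00 + $62,685.00 + $33,825.00 + $34,427.50 + $14,569.23 = $158,631.73
$158,631.73 is under the $247,000 cap.

$158,631.73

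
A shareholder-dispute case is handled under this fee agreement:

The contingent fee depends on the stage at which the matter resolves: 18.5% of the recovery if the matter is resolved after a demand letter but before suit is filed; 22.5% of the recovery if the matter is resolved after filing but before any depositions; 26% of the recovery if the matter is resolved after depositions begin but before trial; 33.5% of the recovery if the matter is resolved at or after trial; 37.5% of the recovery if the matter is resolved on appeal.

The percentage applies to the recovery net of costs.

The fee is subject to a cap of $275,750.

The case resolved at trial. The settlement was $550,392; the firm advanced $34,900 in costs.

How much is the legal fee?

$172,689.82

Fee base (net of costs): $550,392 − $34,900 = $515,492
The matter resolved at trial, so the 33.5% rate applies.
$515,492 × 33.5% = $172,689.82
$172,689.82 is under the $275,750 cap.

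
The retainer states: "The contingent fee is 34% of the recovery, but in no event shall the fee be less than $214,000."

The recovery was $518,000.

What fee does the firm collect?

34% of $518,000 = $176,120.00
That is below the $214,000 minimum, so the minimum applies.

$214,000.00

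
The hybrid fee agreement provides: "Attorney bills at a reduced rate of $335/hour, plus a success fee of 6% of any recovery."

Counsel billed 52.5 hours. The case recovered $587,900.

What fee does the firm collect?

$52,861.50

Hourly: 52.5 × $335 = $17,587.50
Success fee: 6% of $587,900 = $35,274.00
Total: $17,587.50 + $35,274.00 = $52,861.50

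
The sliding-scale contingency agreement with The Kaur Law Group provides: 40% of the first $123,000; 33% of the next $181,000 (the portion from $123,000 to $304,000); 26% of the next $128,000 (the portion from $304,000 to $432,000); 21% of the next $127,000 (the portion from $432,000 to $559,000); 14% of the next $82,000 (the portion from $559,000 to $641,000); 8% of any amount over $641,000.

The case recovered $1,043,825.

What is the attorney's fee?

$212,586.00

First $123,000 at 40% = $49,200.00
Next $181,000 at 33% = $59,730.00
Next $128,000 at 26% = $33,280.00
Next $127,000 at 21% = $26,670.00
Next $82,000 at 14% = $11,480.00
Remaining $402,825 at 8% = $32,226.00
Fee: $49,200.00 + $59,730.00 + $33,280.00 + $26,670.00 + $11,480.00 + $32,226.00 = $212,586.00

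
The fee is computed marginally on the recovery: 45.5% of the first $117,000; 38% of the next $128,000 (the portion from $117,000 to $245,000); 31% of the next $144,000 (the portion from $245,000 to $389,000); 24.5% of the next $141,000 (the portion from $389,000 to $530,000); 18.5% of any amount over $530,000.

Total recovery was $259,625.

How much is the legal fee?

$106,408.75

First $117,000 at 45.5% = $53,235.00
Next $128,000 at 38% = $48,640.00
Remaining $14,625 at 31% = $4,533.75
Fee: $53,235.00 + $48,640.00 + $4,533.75 = $106,408.75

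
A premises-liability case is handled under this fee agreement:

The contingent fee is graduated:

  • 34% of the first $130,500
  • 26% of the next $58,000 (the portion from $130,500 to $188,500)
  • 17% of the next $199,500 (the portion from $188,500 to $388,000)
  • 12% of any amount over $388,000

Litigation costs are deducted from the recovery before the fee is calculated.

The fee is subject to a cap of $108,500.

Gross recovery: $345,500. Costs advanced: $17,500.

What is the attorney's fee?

Fee base (net of costs): $345,500 − $17,500 = $328,000
First $130,500 at 34% = $44,370.00
Next $58,000 at 26% = $15,080.00
Remaining $139,500 at 17% = $23,715.00
Fee: $44,370.00 + $15,080.00 + $23,715.00 = $83,165.00
$83,165.00 is under the $108,500 cap.

$83,165.00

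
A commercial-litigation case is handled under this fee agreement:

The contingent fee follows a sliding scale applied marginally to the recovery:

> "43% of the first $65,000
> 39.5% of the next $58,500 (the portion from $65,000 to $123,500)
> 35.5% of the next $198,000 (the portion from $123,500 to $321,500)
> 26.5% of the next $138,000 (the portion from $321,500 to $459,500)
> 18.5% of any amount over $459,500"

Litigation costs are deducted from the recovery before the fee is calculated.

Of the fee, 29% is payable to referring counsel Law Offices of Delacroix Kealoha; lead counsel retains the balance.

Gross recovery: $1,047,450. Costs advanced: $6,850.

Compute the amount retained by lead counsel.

Fee base (net of costs): $1,047,450 − $6,850 = $1,040,600
First $65,000 at 43% = $27,950.00
Next $58,500 at 39.5% = $23,107.50
Next $198,000 at 35.5% = $70,290.00
Next $138,000 at 26.5% = $36,570.00
Remaining $581,100 at 18.5% = $107,503.50
Fee: $27,950.00 + $23,107.50 + $70,290.00 + $36,570.00 + $107,503.50 = $265,421.00
Referral share: 29% of $265,421.00 = $76,972.09; lead counsel retains $265,421.00 − $76,972.09 = $188,448.91.

$188,448.91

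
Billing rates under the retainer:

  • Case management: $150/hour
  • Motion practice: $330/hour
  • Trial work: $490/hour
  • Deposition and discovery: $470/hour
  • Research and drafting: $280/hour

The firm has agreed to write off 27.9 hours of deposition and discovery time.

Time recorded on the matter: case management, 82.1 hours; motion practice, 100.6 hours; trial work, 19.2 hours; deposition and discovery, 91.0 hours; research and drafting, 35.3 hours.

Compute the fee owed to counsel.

Case management: 82.1 × $150 = $12,315.00
Motion practice: 100.6 × $330 = $33,198.00
Trial work: 19.2 × $490 = $9,408.00
Deposition and discovery: 91.0 × $470 = $42,770.00
Research and drafting: 35.3 × $280 = $9,884.00
Subtotal: $107,575.00
Write-off: 27.9 × $470 = $13,113.00
Total: $107,575.00 − $13,113.00 = $94,462.00

$94,462.00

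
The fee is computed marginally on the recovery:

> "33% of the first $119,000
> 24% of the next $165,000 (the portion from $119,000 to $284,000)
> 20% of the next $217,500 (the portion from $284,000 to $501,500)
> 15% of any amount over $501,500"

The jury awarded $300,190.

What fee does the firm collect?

$82,108.00

First $119,000 at 33% = $39,270.00
Next $165,000 at 24% = $39,600.00
Remaining $16,190 at 20% = $3,238.00
Fee: $39,270.00 + $39,600.00 + $3,238.00 = $82,108.00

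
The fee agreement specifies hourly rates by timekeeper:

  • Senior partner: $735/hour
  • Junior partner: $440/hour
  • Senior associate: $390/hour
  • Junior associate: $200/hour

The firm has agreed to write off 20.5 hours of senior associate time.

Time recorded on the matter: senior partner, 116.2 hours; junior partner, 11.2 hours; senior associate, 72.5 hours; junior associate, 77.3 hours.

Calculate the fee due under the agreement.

Senior partner: 116.2 × $735 = $85,407.00
Junior partner: 11.2 × $440 = $4,928.00
Senior associate: 72.5 × $390 = $28,275.00
Junior associate: 77.3 × $200 = $15,460.00
Subtotal: $134,070.00
Write-off: 20.5 × $390 = $7,995.00
Total: $134,070.00 − $7,995.00 = $126,075.00

$126,075.00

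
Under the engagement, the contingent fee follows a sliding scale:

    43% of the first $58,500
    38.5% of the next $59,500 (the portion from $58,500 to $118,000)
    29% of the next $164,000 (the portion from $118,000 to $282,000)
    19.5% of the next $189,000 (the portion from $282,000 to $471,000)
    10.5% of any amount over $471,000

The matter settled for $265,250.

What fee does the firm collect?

$90,765.00

First $58,500 at 43% = $25,155.00
Next $59,500 at 38.5% = $22,907.50
Remaining $147,250 at 29% = $42,702.50
Fee: $25,155.00 + $22,907.50 + $42,702.50 = $90,765.00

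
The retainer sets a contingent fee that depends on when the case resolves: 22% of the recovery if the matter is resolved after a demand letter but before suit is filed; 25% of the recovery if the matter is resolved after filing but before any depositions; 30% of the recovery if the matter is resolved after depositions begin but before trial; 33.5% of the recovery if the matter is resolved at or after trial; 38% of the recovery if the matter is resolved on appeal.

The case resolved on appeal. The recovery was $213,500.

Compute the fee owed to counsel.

$81,130.00

The matter resolved on appeal, so the 38% rate applies.
$213,500 × 38% = $81,130.00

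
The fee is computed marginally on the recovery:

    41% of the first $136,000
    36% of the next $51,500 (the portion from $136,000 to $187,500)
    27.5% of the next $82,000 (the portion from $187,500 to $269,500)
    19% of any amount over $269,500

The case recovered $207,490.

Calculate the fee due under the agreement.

$79,797.25

First $136,000 at 41% = $55,760.00
Next $51,500 at 36% = $18,540.00
Remaining $19,990 at 27.5% = $5,497.25
Fee: $55,760.00 + $18,540.00 + $5,497.25 = $79,797.25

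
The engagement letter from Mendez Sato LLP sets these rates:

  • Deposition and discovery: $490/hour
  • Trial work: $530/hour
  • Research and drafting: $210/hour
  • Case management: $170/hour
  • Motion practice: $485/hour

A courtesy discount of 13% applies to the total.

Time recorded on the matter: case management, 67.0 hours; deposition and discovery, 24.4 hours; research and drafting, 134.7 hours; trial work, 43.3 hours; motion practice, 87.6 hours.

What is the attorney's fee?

$101,849.16

Deposition and discovery: 24.4 × $490 = $11,956.00
Trial work: 43.3 × $530 = $22,949.00
Research and drafting: 134.7 × $210 = $28,287.00
Case management: 67.0 × $170 = $11,390.00
Motion practice: 87.6 × $485 = $42,486.00
Subtotal: $117,068.00
Less 13% discount: −$15,218.84
Total: $117,068.00 − $15,218.84 = $101,849.16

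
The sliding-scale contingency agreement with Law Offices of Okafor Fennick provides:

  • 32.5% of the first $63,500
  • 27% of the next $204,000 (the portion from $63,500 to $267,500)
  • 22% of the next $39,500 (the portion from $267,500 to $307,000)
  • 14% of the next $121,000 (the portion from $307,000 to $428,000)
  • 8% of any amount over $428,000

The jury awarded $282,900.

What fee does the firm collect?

First $63,500 at 32.5% = $20,637.50
Next $204,000 at 27% = $55,080.00
Remaining $15,400 at 22% = $3,388.00
Fee: $20,637.50 + $55,080.00 + $3,388.00 = $79,105.50

$79,105.50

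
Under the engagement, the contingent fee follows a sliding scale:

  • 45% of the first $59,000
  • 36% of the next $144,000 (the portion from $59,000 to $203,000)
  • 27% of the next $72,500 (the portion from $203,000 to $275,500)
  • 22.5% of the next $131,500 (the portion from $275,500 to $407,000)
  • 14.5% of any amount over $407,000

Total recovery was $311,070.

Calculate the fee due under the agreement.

First $59,000 at 45% = $26,550.00
Next $144,000 at 36% = $51,840.00
Next $72,500 at 27% = $19,575.00
Remaining $35,570 at 22.5% = $8,003.25
Fee: $26,550.00 + $51,840.00 + $19,575.00 + $8,003.25 = $105,968.25

$105,968.25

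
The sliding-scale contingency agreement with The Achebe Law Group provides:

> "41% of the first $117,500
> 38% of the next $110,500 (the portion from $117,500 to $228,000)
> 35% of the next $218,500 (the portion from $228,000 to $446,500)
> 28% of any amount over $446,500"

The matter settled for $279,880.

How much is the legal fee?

First $117,500 at 41% = $48,175.00
Next $110,500 at 38% = $41,990.00
Remaining $51,880 at 35% = $18,158.00
Fee: $48,175.00 + $41,990.00 + $18,158.00 = $108,323.00

$108,323.00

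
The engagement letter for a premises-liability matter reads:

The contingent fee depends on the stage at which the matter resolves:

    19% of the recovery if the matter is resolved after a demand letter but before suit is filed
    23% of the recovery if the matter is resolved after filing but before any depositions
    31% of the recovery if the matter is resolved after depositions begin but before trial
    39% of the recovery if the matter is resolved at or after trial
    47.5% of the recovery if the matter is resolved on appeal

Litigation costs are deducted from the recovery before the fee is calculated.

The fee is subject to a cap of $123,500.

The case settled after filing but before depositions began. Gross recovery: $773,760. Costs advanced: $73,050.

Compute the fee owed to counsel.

$123,500.00

Fee base (net of costs): $773,760 − $73,050 = $700,710
The matter settled after filing but before depositions began, so the 23% rate applies.
$700,710 × 23% = $161,163.30
$161,163.30 exceeds the $123,500 cap, so the fee is capped at $123,500.00.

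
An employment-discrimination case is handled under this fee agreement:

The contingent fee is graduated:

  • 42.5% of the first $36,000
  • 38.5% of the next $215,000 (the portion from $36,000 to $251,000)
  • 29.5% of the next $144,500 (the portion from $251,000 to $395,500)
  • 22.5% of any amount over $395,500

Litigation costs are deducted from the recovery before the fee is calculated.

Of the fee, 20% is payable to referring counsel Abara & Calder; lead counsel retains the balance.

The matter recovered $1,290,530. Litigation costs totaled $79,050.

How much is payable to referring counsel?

Fee base (net of costs): $1,290,530 − $79,050 = $1,211,480
First $36,000 at 42.5% = $15,300.00
Next $215,000 at 38.5% = $82,775.00
Next $144,500 at 29.5% = $42,627.50
Remaining $815,980 at 22.5% = $183,595.50
Fee: $15,300.00 + $82,775.00 + $42,627.50 + $183,595.50 = $324,298.00
Referral share: 20% of $324,298.00 = $64,859.60; lead counsel retains $324,298.00 − $64,859.60 = $259,438.40.

$64,859.60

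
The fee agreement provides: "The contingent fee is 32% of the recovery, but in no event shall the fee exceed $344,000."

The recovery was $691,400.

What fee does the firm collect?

32% of $691,400 = $221,248.00
That is under the $344,000 cap.

$221,248.00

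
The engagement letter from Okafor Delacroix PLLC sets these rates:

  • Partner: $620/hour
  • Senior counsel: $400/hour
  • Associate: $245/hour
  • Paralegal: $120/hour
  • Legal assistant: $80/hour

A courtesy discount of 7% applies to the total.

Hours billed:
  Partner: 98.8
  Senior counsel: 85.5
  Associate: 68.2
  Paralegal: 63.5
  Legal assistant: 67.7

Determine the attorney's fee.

Partner: 98.8 × $620 = $61,256.00
Senior counsel: 85.5 × $400 = $34,200.00
Associate: 68.2 × $245 = $16,709.00
Paralegal: 63.5 × $120 = $7,620.00
Legal assistant: 67.7 × $80 = $5,416.00
Subtotal: $125,201.00
Less 7% discount: −$8,764.07
Total: $125,201.00 − $8,764.07 = $116,436.93

$116,436.93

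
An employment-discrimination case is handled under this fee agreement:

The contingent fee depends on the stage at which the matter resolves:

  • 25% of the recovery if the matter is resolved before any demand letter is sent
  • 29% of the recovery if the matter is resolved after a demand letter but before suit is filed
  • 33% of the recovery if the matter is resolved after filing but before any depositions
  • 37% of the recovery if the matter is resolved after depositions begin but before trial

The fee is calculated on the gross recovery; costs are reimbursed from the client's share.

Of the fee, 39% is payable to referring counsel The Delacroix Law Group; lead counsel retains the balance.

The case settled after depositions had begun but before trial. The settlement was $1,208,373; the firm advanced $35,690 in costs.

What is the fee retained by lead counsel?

$272,729.79

Fee base is the gross recovery, $1,208,373; costs are reimbursed separately.
The matter settled after depositions had begun but before trial, so the 37% rate applies.
$1,208,373 × 37% = $447,098.01
Referral share: 39% of $447,098.01 = $174,368.22; lead counsel retains $447,098.01 − $174,368.22 = $272,729.79.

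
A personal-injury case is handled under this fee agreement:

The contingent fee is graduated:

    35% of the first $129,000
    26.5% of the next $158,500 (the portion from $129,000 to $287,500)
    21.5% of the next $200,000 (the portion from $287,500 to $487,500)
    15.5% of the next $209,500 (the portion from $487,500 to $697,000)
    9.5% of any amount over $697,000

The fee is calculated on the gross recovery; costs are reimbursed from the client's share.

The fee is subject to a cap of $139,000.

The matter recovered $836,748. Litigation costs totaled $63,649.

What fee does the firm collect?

$139,000.00

Fee base is the gross recovery, $836,748; costs are reimbursed separately.
First $129,000 at 35% = $45,150.00
Next $158,500 at 26.5% = $42,002.50
Next $200,000 at 21.5% = $43,000.00
Next $209,500 at 15.5% = $32,472.50
Remaining $139,748 at 9.5% = $13,276.06
Fee: $45,150.00 + $42,002.50 + $43,000.00 + $32,472.50 + $13,276.06 = $175,901.06
$175,901.06 exceeds the $139,000 cap, so the fee is capped at $139,000.00.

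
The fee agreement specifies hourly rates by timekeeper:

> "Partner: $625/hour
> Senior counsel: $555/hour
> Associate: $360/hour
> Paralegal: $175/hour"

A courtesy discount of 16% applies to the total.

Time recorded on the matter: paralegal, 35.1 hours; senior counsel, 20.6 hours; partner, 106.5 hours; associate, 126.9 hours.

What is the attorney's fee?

$109,050.48

Partner: 106.5 × $625 = $66,562.50
Senior counsel: 20.6 × $555 = $11,433.00
Associate: 126.9 × $360 = $45,684.00
Paralegal: 35.1 × $175 = $6,142.50
Subtotal: $129,822.00
Less 16% discount: −$20,771.52
Total: $129,822.00 − $20,771.52 = $109,050.48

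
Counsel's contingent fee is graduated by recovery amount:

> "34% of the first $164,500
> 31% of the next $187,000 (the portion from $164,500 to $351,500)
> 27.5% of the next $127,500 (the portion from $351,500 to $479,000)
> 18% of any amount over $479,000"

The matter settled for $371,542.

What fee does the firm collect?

First $164,500 at 34% = $55,930.00
Next $187,000 at 31% = $57,970.00
Remaining $20,042 at 27.5% = $5,511.55
Fee: $55,930.00 + $57,970.00 + $5,511.55 = $119,411.55

$119,411.55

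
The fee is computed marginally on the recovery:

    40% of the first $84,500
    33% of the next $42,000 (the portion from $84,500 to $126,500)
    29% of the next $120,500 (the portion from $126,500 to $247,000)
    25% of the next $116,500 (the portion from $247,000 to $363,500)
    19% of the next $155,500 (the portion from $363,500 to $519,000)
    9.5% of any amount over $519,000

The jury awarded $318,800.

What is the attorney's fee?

First $84,500 at 40% = $33,800.00
Next $42,000 at 33% = $13,860.00
Next $120,500 at 29% = $34,945.00
Remaining $71,800 at 25% = $17,950.00
Fee: $33,800.00 + $13,860.00 + $34,945.00 + $17,950.00 = $100,555.00

$100,555.00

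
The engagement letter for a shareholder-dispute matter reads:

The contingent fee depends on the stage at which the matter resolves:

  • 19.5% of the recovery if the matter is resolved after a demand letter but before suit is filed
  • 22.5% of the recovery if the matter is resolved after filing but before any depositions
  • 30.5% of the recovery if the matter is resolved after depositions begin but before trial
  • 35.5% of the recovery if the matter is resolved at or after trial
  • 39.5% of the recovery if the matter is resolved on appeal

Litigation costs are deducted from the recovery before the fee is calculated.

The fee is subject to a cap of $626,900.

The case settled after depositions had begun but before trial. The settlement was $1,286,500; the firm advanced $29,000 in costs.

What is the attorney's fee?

$383,537.50

Fee base (net of costs): $1,286,500 − $29,000 = $1,257,500
The matter settled after depositions had begun but before trial, so the 30.5% rate applies.
$1,257,500 × 30.5% = $383,537.50
$383,537.50 is under the $626,900 cap.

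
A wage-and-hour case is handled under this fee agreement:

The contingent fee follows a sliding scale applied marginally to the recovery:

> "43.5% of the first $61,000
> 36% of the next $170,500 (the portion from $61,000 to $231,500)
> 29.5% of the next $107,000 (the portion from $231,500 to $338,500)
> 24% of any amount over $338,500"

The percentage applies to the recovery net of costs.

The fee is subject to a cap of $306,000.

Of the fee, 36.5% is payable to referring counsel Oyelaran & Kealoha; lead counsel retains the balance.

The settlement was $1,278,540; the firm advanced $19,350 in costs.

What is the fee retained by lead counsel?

Fee base (net of costs): $1,278,540 − $19,350 = $1,259,190
First $61,000 at 43.5% = $26,535.00
Next $170,500 at 36% = $61,380.00
Next $107,000 at 29.5% = $31,565.00
Remaining $920,690 at 24% = $220,965.60
Fee: $26,535.00 + $61,380.00 + $31,565.00 + $220,965.60 = $340,445.60
$340,445.60 exceeds the $306,000 cap, so the fee is capped at $306,000.00.
Referral share: 36.5% of $306,000.00 = $111,690.00; lead counsel retains $306,000.00 − $111,690.00 = $194,310.00.

$194,310.00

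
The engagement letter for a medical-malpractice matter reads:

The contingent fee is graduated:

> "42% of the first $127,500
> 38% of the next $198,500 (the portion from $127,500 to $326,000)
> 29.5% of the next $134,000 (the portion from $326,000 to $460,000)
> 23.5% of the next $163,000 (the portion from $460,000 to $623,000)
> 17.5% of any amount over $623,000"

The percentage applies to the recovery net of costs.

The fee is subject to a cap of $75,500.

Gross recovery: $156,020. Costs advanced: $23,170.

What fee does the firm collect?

$55,583.00

Fee base (net of costs): $156,020 − $23,170 = $132,850
First $127,500 at 42% = $53,550.00
Remaining $5,350 at 38% = $2,033.00
Fee: $53,550.00 + $2,033.00 = $55,583.00
$55,583.00 is under the $75,500 cap.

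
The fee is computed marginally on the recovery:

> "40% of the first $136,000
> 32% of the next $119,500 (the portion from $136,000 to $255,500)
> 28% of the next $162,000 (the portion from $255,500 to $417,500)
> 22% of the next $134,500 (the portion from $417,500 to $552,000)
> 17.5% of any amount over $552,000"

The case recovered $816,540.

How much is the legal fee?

First $136,000 at 40% = $54,400.00
Next $119,500 at 32% = $38,240.00
Next $162,000 at 28% = $45,360.00
Next $134,500 at 22% = $29,590.00
Remaining $264,540 at 17.5% = $46,294.50
Fee: $54,400.00 + $38,240.00 + $45,360.00 + $29,590.00 + $46,294.50 = $213,884.50

$213,884.50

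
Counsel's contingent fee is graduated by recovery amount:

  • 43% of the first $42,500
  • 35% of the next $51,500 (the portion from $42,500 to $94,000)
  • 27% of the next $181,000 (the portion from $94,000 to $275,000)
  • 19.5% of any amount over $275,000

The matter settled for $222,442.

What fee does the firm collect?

$70,979.34

First $42,500 at 43% = $18,275.00
Next $51,500 at 35% = $18,025.00
Remaining $128,442 at 27% = $34,679.34
Fee: $18,275.00 + $18,025.00 + $34,679.34 = $70,979.34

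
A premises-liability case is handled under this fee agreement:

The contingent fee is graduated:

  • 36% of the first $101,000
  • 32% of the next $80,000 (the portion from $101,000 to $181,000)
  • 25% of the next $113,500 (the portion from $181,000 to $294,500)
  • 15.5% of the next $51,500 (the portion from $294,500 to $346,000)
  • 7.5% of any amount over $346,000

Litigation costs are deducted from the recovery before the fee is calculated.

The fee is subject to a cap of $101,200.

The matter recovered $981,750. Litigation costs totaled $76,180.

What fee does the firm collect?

$101,200.00

Fee base (net of costs): $981,750 − $76,180 = $905,570
First $101,000 at 36% = $36,360.00
Next $80,000 at 32% = $25,600.00
Next $113,500 at 25% = $28,375.00
Next $51,500 at 15.5% = $7,982.50
Remaining $559,570 at 7.5% = $41,967.75
Fee: $36,360.00 + $25,600.00 + $28,375.00 + $7,982.50 + $41,967.75 = $140,285.25
$140,285.25 exceeds the $101,200 cap, so the fee is capped at $101,200.00.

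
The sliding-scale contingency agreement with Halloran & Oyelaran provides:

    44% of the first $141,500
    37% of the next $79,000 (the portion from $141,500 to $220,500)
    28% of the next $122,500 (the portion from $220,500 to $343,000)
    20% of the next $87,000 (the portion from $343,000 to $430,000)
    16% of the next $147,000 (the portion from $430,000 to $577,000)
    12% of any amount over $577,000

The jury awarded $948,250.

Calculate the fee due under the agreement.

First $141,500 at 44% = $62,260.00
Next $79,000 at 37% = $29,230.00
Next $122,500 at 28% = $34,300.00
Next $87,000 at 20% = $17,400.00
Next $147,000 at 16% = $23,520.00
Remaining $371,250 at 12% = $44,550.00
Fee: $62,260.00 + $29,230.00 + $34,300.00 + $17,400.00 + $23,520.00 + $44,550.00 = $211,260.00

$211,260.00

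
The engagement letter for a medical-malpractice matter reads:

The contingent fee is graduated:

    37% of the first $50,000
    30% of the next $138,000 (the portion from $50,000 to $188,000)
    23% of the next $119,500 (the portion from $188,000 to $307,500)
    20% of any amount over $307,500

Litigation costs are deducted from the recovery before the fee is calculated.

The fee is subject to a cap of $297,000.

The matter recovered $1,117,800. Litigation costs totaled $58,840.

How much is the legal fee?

$237,677.00

Fee base (net of costs): $1,117,800 − $58,840 = $1,058,960
First $50,000 at 37% = $18,500.00
Next $138,000 at 30% = $41,400.00
Next $119,500 at 23% = $27,485.00
Remaining $751,460 at 20% = $150,292.00
Fee: $18,500.00 + $41,400.00 + $27,485.00 + $150,292.00 = $237,677.00
$237,677.00 is under the $297,000 cap.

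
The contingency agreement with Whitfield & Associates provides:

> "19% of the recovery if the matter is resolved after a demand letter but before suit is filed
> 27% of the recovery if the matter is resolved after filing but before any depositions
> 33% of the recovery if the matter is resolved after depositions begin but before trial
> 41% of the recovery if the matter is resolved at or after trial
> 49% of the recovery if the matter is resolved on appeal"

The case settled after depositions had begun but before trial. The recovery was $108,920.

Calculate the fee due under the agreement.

The matter settled after depositions had begun but before trial, so the 33% rate applies.
$108,920 × 33% = $35,943.60

$35,943.60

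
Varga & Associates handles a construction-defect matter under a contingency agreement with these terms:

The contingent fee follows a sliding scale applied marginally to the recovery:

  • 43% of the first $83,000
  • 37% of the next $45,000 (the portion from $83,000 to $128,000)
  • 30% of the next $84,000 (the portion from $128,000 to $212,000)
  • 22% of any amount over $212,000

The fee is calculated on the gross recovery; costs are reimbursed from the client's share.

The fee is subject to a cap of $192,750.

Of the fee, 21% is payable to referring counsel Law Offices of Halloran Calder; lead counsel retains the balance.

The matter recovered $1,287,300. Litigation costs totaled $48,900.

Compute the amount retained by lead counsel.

$152,272.50

Fee base is the gross recovery, $1,287,300; costs are reimbursed separately.
First $83,000 at 43% = $35,690.00
Next $45,000 at 37% = $16,650.00
Next $84,000 at 30% = $25,200.00
Remaining $1,075,300 at 22% = $236,566.00
Fee: $35,690.00 + $16,650.00 + $25,200.00 + $236,566.00 = $314,106.00
$314,106.00 exceeds the $192,750 cap, so the fee is capped at $192,750.00.
Referral share: 21% of $192,750.00 = $40,477.50; lead counsel retains $192,750.00 − $40,477.50 = $152,272.50.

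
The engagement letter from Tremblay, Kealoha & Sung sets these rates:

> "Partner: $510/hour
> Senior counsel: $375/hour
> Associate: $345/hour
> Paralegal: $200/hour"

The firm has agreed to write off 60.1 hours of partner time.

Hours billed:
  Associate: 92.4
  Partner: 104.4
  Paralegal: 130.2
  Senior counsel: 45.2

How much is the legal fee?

Partner: 104.4 × $510 = $53,244.00
Senior counsel: 45.2 × $375 = $16,950.00
Associate: 92.4 × $345 = $31,878.00
Paralegal: 130.2 × $200 = $26,040.00
Subtotal: $128,112.00
Write-off: 60.1 × $510 = $30,651.00
Total: $128,112.00 − $30,651.00 = $97,461.00

$97,461.00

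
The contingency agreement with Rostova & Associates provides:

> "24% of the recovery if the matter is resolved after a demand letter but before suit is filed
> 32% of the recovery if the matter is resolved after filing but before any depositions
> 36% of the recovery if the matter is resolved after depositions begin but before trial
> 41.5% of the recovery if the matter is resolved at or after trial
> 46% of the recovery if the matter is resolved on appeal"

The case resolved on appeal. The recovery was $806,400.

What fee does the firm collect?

The matter resolved on appeal, so the 46% rate applies.
$806,400 × 46% = $370,944.00

$370,944.00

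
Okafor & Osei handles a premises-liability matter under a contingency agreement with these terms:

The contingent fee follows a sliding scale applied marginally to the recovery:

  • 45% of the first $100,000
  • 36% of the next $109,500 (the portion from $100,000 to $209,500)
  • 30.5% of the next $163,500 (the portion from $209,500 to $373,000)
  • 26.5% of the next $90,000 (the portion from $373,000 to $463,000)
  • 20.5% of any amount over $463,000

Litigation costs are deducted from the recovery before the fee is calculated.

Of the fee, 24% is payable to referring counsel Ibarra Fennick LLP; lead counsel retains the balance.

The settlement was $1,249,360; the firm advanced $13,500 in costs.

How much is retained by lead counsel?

$240,596.09

Fee base (net of costs): $1,249,360 − $13,500 = $1,235,860
First $100,000 at 45% = $45,000.00
Next $109,500 at 36% = $39,420.00
Next $163,500 at 30.5% = $49,867.50
Next $90,000 at 26.5% = $23,850.00
Remaining $772,860 at 20.5% = $158,436.30
Fee: $45,000.00 + $39,420.00 + $49,867.50 + $23,850.00 + $158,436.30 = $316,573.80
Referral share: 24% of $316,573.80 = $75,977.71; lead counsel retains $316,573.80 − $75,977.71 = $240,596.09.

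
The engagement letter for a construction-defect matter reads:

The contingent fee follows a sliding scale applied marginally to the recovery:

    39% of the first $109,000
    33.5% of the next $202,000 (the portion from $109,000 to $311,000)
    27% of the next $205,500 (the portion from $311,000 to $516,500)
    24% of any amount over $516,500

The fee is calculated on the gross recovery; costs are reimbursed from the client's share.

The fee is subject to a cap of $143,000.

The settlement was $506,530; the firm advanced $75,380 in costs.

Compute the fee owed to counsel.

Fee base is the gross recovery, $506,530; costs are reimbursed separately.
First $109,000 at 39% = $42,510.00
Next $202,000 at 33.5% = $67,670.00
Remaining $195,530 at 27% = $52,793.10
Fee: $42,510.00 + $67,670.00 + $52,793.10 = $162,973.10
$162,973.10 exceeds the $143,000 cap, so the fee is capped at $143,000.00.

$143,000.00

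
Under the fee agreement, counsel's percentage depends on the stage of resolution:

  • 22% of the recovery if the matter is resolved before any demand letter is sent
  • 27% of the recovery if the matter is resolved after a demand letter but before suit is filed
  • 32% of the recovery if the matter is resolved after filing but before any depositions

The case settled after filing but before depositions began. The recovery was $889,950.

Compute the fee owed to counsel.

$284,784.00

The matter settled after filing but before depositions began, so the 32% rate applies.
$889,950 × 32% = $284,784.00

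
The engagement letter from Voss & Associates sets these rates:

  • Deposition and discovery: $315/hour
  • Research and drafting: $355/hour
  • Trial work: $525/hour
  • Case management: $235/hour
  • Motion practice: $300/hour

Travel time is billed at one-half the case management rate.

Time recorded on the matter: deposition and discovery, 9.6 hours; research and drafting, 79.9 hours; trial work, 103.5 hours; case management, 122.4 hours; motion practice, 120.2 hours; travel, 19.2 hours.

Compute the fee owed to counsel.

Deposition and discovery: 9.6 × $315 = $3,024.00
Research and drafting: 79.9 × $355 = $28,364.50
Trial work: 103.5 × $525 = $54,337.50
Case management: 122.4 × $235 = $28,764.00
Motion practice: 120.2 × $300 = $36,060.00
Subtotal: $3,024.00 + $28,364.50 + $54,337.50 + $28,764.00 + $36,060.00 = $150,550.00
Travel: 19.2 × ($235 ÷ 2) = 19.2 × $117.50 = $2,256.00
Total: $150,550.00 + $2,256.00 = $152,806.00

$152,806.00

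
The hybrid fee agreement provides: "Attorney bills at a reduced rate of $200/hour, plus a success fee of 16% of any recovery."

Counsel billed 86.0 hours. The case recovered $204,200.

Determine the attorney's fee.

$49,872.00

Hourly: 86.0 × $200 = $17,200.00
Success fee: 16% of $204,200 = $32,672.00
Total: $17,200.00 + $32,672.00 = $49,872.00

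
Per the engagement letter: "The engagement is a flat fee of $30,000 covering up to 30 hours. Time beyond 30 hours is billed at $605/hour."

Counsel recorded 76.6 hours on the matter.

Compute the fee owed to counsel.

Flat fee: $30,000.00
Excess hours: 76.6 − 30 = 46.6
Overrun: 46.6 × $605 = $28,193.00
Total: $30,000.00 + $28,193.00 = $58,193.00

$58,193.00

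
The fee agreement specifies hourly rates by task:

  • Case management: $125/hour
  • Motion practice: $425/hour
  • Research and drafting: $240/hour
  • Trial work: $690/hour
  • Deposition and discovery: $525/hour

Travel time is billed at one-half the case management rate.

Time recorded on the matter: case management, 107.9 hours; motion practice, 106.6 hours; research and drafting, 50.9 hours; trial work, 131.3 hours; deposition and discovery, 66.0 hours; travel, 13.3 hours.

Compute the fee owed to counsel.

$197,086.75

Case management: 107.9 × $125 = $13,487.50
Motion practice: 106.6 × $425 = $45,305.00
Research and drafting: 50.9 × $240 = $12,216.00
Trial work: 131.3 × $690 = $90,597.00
Deposition and discovery: 66.0 × $525 = $34,650.00
Subtotal: $13,487.50 + $45,305.00 + $12,216.00 + $90,597.00 + $34,650.00 = $196,255.50
Travel: 13.3 × ($125 ÷ 2) = 13.3 × $62.50 = $831.25
Total: $196,255.50 + $831.25 = $197,086.75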